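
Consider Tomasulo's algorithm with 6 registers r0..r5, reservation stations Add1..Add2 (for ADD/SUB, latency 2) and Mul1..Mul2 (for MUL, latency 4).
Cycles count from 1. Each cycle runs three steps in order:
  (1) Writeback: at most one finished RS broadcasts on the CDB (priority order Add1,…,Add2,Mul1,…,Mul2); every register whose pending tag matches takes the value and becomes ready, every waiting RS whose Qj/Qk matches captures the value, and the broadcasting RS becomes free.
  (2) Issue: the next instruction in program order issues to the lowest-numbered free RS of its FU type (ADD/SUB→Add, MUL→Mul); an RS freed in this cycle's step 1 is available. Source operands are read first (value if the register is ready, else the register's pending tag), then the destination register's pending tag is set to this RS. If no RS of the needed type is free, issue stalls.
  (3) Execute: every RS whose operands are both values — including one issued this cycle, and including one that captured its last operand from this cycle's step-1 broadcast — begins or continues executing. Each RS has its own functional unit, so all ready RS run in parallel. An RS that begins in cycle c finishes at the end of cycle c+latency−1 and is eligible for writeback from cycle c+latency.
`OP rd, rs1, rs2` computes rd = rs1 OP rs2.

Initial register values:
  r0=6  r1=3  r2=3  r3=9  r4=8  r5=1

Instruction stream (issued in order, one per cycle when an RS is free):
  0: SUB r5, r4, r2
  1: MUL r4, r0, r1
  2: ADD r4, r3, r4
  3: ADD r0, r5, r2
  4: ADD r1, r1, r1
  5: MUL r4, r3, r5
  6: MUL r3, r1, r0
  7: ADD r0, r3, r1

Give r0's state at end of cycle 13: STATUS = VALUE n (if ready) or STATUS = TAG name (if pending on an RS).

c1: issue SUB r5<-Add1 | r0:6,r1:3,r2:3,r3:9,r4:8,r5:Add1
c2: issue MUL r4<-Mul1 | r0:6,r1:3,r2:3,r3:9,r4:Mul1,r5:Add1
c3: CDB Add1=5; issue ADD r4<-Add1 | r0:6,r1:3,r2:3,r3:9,r4:Add1,r5:5
c4: issue ADD r0<-Add2 | r0:Add2,r1:3,r2:3,r3:9,r4:Add1,r5:5
c5: stall | r0:Add2,r1:3,r2:3,r3:9,r4:Add1,r5:5
c6: CDB Add2=8; issue ADD r1<-Add2 | r0:8,r1:Add2,r2:3,r3:9,r4:Add1,r5:5
c7: CDB Mul1=18; issue MUL r4<-Mul1 | r0:8,r1:Add2,r2:3,r3:9,r4:Mul1,r5:5
c8: CDB Add2=6; issue MUL r3<-Mul2 | r0:8,r1:6,r2:3,r3:Mul2,r4:Mul1,r5:5
c9: CDB Add1=27; issue ADD r0<-Add1 | r0:Add1,r1:6,r2:3,r3:Mul2,r4:Mul1,r5:5
c10: - | r0:Add1,r1:6,r2:3,r3:Mul2,r4:Mul1,r5:5
c11: CDB Mul1=45 | r0:Add1,r1:6,r2:3,r3:Mul2,r4:45,r5:5
c12: CDB Mul2=48 | r0:Add1,r1:6,r2:3,r3:48,r4:45,r5:5
c13: - | r0:Add1,r1:6,r2:3,r3:48,r4:45,r5:5

STATUS = TAG Add1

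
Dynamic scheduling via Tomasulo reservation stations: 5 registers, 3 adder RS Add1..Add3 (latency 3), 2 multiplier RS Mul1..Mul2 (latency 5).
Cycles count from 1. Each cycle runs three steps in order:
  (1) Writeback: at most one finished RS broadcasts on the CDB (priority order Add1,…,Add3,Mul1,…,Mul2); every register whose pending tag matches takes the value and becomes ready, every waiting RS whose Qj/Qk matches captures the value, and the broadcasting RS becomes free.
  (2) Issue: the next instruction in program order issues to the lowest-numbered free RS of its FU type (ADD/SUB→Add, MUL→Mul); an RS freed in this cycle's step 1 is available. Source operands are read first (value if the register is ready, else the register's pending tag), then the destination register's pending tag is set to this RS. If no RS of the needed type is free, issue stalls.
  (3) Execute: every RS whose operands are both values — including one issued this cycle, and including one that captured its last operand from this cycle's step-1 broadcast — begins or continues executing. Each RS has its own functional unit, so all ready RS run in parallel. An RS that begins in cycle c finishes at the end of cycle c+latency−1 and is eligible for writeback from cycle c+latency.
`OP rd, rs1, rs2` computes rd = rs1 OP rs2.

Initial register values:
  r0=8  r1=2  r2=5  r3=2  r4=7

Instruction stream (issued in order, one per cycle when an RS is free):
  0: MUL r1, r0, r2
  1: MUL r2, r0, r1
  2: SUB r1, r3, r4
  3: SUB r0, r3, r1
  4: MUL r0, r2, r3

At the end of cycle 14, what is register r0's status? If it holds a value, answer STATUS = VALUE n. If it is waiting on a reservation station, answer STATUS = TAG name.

cycle 1: issue MUL r1<-Mul1 // r0:8,r1:Mul1,r2:5,r3:2,r4:7
cycle 2: issue MUL r2<-Mul2 // r0:8,r1:Mul1,r2:Mul2,r3:2,r4:7
cycle 3: issue SUB r1<-Add1 // r0:8,r1:Add1,r2:Mul2,r3:2,r4:7
cycle 4: issue SUB r0<-Add2 // r0:Add2,r1:Add1,r2:Mul2,r3:2,r4:7
cycle 5: stall // r0:Add2,r1:Add1,r2:Mul2,r3:2,r4:7
cycle 6: CDB Add1=-5; stall // r0:Add2,r1:-5,r2:Mul2,r3:2,r4:7
cycle 7: CDB Mul1=40; issue MUL r0<-Mul1 // r0:Mul1,r1:-5,r2:Mul2,r3:2,r4:7
cycle 8: - // r0:Mul1,r1:-5,r2:Mul2,r3:2,r4:7
cycle 9: CDB Add2=7 // r0:Mul1,r1:-5,r2:Mul2,r3:2,r4:7
cycle 10: - // r0:Mul1,r1:-5,r2:Mul2,r3:2,r4:7
cycle 11: - // r0:Mul1,r1:-5,r2:Mul2,r3:2,r4:7
cycle 12: CDB Mul2=320 // r0:Mul1,r1:-5,r2:320,r3:2,r4:7
cycle 13: - // r0:Mul1,r1:-5,r2:320,r3:2,r4:7
cycle 14: - // r0:Mul1,r1:-5,r2:320,r3:2,r4:7

STATUS = TAG Mul1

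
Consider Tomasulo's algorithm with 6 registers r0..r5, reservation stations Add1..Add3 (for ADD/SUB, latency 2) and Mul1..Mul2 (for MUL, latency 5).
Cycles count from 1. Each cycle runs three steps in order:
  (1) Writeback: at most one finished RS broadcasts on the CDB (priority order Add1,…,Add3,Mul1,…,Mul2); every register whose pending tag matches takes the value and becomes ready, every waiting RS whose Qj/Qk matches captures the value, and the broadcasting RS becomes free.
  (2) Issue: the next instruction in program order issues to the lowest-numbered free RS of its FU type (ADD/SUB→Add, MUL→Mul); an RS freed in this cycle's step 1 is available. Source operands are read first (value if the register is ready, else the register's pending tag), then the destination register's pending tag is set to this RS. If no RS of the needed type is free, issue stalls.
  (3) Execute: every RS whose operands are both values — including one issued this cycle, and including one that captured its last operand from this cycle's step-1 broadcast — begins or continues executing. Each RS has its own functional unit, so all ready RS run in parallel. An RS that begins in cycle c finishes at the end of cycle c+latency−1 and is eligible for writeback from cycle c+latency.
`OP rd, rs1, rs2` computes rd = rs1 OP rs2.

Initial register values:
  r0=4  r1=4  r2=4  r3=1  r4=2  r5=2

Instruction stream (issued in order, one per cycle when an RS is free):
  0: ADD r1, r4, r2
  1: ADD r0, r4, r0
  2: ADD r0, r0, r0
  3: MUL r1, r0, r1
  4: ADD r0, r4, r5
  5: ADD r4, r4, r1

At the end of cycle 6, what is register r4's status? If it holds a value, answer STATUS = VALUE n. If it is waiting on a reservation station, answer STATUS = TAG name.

cycle 1: issue ADD r1<-Add1 // r0:4,r1:Add1,r2:4,r3:1,r4:2,r5:2
cycle 2: issue ADD r0<-Add2 // r0:Add2,r1:Add1,r2:4,r3:1,r4:2,r5:2
cycle 3: CDB Add1=6; issue ADD r0<-Add1 // r0:Add1,r1:6,r2:4,r3:1,r4:2,r5:2
cycle 4: CDB Add2=6; issue MUL r1<-Mul1 // r0:Add1,r1:Mul1,r2:4,r3:1,r4:2,r5:2
cycle 5: issue ADD r0<-Add2 // r0:Add2,r1:Mul1,r2:4,r3:1,r4:2,r5:2
cycle 6: CDB Add1=12; issue ADD r4<-Add1 // r0:Add2,r1:Mul1,r2:4,r3:1,r4:Add1,r5:2

STATUS = TAG Add1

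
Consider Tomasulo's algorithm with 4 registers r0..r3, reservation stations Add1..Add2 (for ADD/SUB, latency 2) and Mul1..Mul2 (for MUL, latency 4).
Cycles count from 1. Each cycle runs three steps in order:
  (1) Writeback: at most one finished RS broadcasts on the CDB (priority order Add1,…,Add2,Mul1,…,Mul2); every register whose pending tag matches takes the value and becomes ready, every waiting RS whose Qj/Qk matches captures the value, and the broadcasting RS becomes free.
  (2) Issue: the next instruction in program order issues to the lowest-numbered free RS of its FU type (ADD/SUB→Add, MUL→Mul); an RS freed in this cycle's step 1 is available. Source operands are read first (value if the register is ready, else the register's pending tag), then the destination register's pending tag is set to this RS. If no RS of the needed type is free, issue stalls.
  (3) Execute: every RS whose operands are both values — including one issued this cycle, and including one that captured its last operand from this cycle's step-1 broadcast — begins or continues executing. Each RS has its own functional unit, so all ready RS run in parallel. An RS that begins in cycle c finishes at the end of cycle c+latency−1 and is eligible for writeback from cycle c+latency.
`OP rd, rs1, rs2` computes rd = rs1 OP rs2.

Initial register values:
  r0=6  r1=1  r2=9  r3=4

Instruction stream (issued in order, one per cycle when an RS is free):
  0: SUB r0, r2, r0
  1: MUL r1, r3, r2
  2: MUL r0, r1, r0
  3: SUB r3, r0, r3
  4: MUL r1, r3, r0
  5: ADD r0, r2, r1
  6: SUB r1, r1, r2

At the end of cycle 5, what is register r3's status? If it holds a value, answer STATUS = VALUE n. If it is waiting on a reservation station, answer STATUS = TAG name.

STATUS = TAG Add1

cycle 1: issue SUB r0<-Add1 // r0:Add1,r1:1,r2:9,r3:4
cycle 2: issue MUL r1<-Mul1 // r0:Add1,r1:Mul1,r2:9,r3:4
cycle 3: CDB Add1=3; issue MUL r0<-Mul2 // r0:Mul2,r1:Mul1,r2:9,r3:4
cycle 4: issue SUB r3<-Add1 // r0:Mul2,r1:Mul1,r2:9,r3:Add1
cycle 5: stall // r0:Mul2,r1:Mul1,r2:9,r3:Add1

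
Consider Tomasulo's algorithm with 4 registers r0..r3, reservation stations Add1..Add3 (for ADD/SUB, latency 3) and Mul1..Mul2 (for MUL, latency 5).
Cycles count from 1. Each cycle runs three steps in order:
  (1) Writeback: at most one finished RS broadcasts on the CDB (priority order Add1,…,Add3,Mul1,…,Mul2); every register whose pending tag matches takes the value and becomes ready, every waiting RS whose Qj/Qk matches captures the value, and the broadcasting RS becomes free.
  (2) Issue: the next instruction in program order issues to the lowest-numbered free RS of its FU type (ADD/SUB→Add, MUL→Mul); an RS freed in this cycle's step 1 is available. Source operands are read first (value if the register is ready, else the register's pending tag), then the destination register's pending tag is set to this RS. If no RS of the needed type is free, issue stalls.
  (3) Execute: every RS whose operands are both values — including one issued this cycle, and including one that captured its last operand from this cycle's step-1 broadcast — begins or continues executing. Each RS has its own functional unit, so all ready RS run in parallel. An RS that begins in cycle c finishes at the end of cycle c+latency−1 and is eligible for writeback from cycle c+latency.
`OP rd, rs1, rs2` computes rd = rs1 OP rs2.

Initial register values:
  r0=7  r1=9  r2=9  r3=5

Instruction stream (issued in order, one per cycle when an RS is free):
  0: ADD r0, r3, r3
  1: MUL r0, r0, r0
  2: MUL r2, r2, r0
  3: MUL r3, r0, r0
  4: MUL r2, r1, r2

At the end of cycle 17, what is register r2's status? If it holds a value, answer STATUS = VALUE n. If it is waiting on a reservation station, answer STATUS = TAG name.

STATUS = TAG Mul1

cycle 1: issue ADD r0<-Add1 // r0:Add1,r1:9,r2:9,r3:5
cycle 2: issue MUL r0<-Mul1 // r0:Mul1,r1:9,r2:9,r3:5
cycle 3: issue MUL r2<-Mul2 // r0:Mul1,r1:9,r2:Mul2,r3:5
cycle 4: CDB Add1=10; stall // r0:Mul1,r1:9,r2:Mul2,r3:5
cycle 5: stall // r0:Mul1,r1:9,r2:Mul2,r3:5
cycle 6: stall // r0:Mul1,r1:9,r2:Mul2,r3:5
cycle 7: stall // r0:Mul1,r1:9,r2:Mul2,r3:5
cycle 8: stall // r0:Mul1,r1:9,r2:Mul2,r3:5
cycle 9: CDB Mul1=100; issue MUL r3<-Mul1 // r0:100,r1:9,r2:Mul2,r3:Mul1
cycle 10: stall // r0:100,r1:9,r2:Mul2,r3:Mul1
cycle 11: stall // r0:100,r1:9,r2:Mul2,r3:Mul1
cycle 12: stall // r0:100,r1:9,r2:Mul2,r3:Mul1
cycle 13: stall // r0:100,r1:9,r2:Mul2,r3:Mul1
cycle 14: CDB Mul1=10000; issue MUL r2<-Mul1 // r0:100,r1:9,r2:Mul1,r3:10000
cycle 15: CDB Mul2=900 // r0:100,r1:9,r2:Mul1,r3:10000
cycle 16: - // r0:100,r1:9,r2:Mul1,r3:10000
cycle 17: - // r0:100,r1:9,r2:Mul1,r3:10000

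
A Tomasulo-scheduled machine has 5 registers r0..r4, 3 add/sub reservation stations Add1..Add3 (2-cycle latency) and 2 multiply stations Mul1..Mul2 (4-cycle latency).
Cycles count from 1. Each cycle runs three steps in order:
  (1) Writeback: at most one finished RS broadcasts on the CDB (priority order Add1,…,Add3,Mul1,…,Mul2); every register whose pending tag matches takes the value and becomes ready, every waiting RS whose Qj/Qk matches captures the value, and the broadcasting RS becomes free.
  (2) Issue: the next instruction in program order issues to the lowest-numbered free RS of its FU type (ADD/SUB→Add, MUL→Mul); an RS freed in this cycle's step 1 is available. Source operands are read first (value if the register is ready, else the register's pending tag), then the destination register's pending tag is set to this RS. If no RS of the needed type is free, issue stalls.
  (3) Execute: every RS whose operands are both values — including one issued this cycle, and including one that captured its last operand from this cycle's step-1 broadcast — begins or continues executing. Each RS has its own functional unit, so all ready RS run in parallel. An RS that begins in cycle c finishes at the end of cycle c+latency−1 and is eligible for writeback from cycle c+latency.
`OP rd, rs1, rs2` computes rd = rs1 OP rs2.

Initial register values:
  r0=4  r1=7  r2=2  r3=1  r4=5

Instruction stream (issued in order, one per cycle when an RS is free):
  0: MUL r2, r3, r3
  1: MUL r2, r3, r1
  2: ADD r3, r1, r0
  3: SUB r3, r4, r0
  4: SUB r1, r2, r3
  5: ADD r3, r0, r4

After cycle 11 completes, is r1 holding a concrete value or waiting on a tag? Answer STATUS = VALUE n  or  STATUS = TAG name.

c1: issue MUL r2<-Mul1 | r0:4,r1:7,r2:Mul1,r3:1,r4:5
c2: issue MUL r2<-Mul2 | r0:4,r1:7,r2:Mul2,r3:1,r4:5
c3: issue ADD r3<-Add1 | r0:4,r1:7,r2:Mul2,r3:Add1,r4:5
c4: issue SUB r3<-Add2 | r0:4,r1:7,r2:Mul2,r3:Add2,r4:5
c5: CDB Add1=11; issue SUB r1<-Add1 | r0:4,r1:Add1,r2:Mul2,r3:Add2,r4:5
c6: CDB Add2=1; issue ADD r3<-Add2 | r0:4,r1:Add1,r2:Mul2,r3:Add2,r4:5
c7: CDB Mul1=1 | r0:4,r1:Add1,r2:Mul2,r3:Add2,r4:5
c8: CDB Add2=9 | r0:4,r1:Add1,r2:Mul2,r3:9,r4:5
c9: CDB Mul2=7 | r0:4,r1:Add1,r2:7,r3:9,r4:5
c10: - | r0:4,r1:Add1,r2:7,r3:9,r4:5
c11: CDB Add1=6 | r0:4,r1:6,r2:7,r3:9,r4:5

STATUS = VALUE 6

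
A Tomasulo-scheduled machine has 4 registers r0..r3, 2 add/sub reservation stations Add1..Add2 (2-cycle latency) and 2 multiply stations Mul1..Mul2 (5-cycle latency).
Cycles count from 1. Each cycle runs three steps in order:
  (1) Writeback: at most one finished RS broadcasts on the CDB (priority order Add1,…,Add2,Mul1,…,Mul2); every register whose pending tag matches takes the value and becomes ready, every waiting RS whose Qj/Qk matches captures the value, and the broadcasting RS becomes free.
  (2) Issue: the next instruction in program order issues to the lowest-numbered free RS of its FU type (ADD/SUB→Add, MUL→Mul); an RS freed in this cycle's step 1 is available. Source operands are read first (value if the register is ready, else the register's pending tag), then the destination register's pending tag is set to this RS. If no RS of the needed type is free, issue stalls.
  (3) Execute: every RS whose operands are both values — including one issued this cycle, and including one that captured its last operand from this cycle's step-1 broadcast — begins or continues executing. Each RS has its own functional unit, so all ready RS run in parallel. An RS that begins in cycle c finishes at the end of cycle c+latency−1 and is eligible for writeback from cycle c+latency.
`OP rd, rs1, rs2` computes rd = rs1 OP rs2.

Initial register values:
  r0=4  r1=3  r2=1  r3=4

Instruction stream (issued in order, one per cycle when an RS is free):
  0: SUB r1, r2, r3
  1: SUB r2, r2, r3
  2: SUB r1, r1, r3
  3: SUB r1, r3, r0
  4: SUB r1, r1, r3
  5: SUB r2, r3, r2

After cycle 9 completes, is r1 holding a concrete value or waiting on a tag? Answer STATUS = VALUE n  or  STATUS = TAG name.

STATUS = VALUE -4

  c1: issue SUB r1<-Add1  regs: r0:4,r1:Add1,r2:1,r3:4
  c2: issue SUB r2<-Add2  regs: r0:4,r1:Add1,r2:Add2,r3:4
  c3: CDB Add1=-3; issue SUB r1<-Add1  regs: r0:4,r1:Add1,r2:Add2,r3:4
  c4: CDB Add2=-3; issue SUB r1<-Add2  regs: r0:4,r1:Add2,r2:-3,r3:4
  c5: CDB Add1=-7; issue SUB r1<-Add1  regs: r0:4,r1:Add1,r2:-3,r3:4
  c6: CDB Add2=0; issue SUB r2<-Add2  regs: r0:4,r1:Add1,r2:Add2,r3:4
  c7: -  regs: r0:4,r1:Add1,r2:Add2,r3:4
  c8: CDB Add1=-4  regs: r0:4,r1:-4,r2:Add2,r3:4
  c9: CDB Add2=7  regs: r0:4,r1:-4,r2:7,r3:4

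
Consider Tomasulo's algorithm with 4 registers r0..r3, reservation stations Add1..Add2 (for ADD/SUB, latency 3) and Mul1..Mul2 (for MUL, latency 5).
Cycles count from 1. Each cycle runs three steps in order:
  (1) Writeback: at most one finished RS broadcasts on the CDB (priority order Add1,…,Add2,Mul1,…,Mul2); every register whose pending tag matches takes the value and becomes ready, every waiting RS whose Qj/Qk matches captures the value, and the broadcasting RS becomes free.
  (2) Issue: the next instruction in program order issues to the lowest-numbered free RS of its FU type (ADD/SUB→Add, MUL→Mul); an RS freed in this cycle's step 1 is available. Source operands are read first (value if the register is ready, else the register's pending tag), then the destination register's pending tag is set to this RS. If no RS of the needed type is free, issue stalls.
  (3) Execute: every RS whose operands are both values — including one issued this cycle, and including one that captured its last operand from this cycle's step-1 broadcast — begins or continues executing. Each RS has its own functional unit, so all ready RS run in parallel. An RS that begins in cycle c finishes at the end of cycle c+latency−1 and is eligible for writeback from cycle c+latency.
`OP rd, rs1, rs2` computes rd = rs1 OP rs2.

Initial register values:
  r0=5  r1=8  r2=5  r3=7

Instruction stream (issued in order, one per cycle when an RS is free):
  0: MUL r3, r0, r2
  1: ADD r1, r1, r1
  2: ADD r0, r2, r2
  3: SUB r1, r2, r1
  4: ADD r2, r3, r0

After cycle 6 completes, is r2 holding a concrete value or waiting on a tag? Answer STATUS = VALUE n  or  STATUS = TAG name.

STATUS = TAG Add2

cycle 1: issue MUL r3<-Mul1 // r0:5,r1:8,r2:5,r3:Mul1
cycle 2: issue ADD r1<-Add1 // r0:5,r1:Add1,r2:5,r3:Mul1
cycle 3: issue ADD r0<-Add2 // r0:Add2,r1:Add1,r2:5,r3:Mul1
cycle 4: stall // r0:Add2,r1:Add1,r2:5,r3:Mul1
cycle 5: CDB Add1=16; issue SUB r1<-Add1 // r0:Add2,r1:Add1,r2:5,r3:Mul1
cycle 6: CDB Add2=10; issue ADD r2<-Add2 // r0:10,r1:Add1,r2:Add2,r3:Mul1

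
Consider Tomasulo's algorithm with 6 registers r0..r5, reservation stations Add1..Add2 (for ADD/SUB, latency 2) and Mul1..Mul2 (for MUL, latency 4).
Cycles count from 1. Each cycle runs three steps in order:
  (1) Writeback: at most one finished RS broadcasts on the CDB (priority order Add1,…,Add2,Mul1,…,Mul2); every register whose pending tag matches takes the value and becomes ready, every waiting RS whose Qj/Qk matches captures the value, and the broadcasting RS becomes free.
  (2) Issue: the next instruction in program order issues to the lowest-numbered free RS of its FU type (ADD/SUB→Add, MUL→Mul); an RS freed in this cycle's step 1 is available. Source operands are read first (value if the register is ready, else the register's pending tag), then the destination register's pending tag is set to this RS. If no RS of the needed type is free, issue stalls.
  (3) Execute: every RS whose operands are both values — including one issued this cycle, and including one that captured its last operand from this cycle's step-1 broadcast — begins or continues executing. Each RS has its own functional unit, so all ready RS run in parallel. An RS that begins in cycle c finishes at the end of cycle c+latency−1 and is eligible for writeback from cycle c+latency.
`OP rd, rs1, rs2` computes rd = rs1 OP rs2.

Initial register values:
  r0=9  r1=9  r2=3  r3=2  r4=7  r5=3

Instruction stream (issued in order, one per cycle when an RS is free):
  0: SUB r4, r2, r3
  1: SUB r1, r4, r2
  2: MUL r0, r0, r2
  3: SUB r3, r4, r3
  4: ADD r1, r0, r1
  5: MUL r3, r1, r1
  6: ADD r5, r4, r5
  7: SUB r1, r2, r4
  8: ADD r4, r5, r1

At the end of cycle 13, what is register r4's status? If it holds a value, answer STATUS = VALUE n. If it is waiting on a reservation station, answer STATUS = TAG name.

  c1: issue SUB r4<-Add1  regs: r0:9,r1:9,r2:3,r3:2,r4:Add1,r5:3
  c2: issue SUB r1<-Add2  regs: r0:9,r1:Add2,r2:3,r3:2,r4:Add1,r5:3
  c3: CDB Add1=1; issue MUL r0<-Mul1  regs: r0:Mul1,r1:Add2,r2:3,r3:2,r4:1,r5:3
  c4: issue SUB r3<-Add1  regs: r0:Mul1,r1:Add2,r2:3,r3:Add1,r4:1,r5:3
  c5: CDB Add2=-2; issue ADD r1<-Add2  regs: r0:Mul1,r1:Add2,r2:3,r3:Add1,r4:1,r5:3
  c6: CDB Add1=-1; issue MUL r3<-Mul2  regs: r0:Mul1,r1:Add2,r2:3,r3:Mul2,r4:1,r5:3
  c7: CDB Mul1=27; issue ADD r5<-Add1  regs: r0:27,r1:Add2,r2:3,r3:Mul2,r4:1,r5:Add1
  c8: stall  regs: r0:27,r1:Add2,r2:3,r3:Mul2,r4:1,r5:Add1
  c9: CDB Add1=4; issue SUB r1<-Add1  regs: r0:27,r1:Add1,r2:3,r3:Mul2,r4:1,r5:4
  c10: CDB Add2=25; issue ADD r4<-Add2  regs: r0:27,r1:Add1,r2:3,r3:Mul2,r4:Add2,r5:4
  c11: CDB Add1=2  regs: r0:27,r1:2,r2:3,r3:Mul2,r4:Add2,r5:4
  c12: -  regs: r0:27,r1:2,r2:3,r3:Mul2,r4:Add2,r5:4
  c13: CDB Add2=6  regs: r0:27,r1:2,r2:3,r3:Mul2,r4:6,r5:4

STATUS = VALUE 6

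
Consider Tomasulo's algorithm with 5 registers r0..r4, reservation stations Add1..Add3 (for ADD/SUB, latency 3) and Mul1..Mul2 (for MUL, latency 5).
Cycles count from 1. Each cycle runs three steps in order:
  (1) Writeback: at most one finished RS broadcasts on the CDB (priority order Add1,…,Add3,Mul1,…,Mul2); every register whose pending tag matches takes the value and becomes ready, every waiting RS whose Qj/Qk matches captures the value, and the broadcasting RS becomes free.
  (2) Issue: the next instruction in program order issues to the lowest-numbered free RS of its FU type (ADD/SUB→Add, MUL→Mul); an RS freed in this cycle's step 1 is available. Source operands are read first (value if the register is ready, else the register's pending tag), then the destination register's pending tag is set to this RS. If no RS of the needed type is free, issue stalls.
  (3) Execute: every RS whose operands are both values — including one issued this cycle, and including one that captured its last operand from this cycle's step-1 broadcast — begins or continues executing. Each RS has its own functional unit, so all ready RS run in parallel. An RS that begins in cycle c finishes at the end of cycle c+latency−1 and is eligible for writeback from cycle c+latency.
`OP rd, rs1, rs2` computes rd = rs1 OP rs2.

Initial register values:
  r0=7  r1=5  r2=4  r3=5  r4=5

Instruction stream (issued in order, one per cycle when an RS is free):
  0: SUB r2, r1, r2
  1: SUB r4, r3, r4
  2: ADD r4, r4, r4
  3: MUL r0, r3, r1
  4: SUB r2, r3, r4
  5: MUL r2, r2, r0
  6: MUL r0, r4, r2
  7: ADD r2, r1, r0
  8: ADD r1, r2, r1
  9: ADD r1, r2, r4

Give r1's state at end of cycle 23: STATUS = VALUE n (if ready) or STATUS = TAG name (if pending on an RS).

STATUS = TAG Add3

cycle 1: issue SUB r2<-Add1 // r0:7,r1:5,r2:Add1,r3:5,r4:5
cycle 2: issue SUB r4<-Add2 // r0:7,r1:5,r2:Add1,r3:5,r4:Add2
cycle 3: issue ADD r4<-Add3 // r0:7,r1:5,r2:Add1,r3:5,r4:Add3
cycle 4: CDB Add1=1; issue MUL r0<-Mul1 // r0:Mul1,r1:5,r2:1,r3:5,r4:Add3
cycle 5: CDB Add2=0; issue SUB r2<-Add1 // r0:Mul1,r1:5,r2:Add1,r3:5,r4:Add3
cycle 6: issue MUL r2<-Mul2 // r0:Mul1,r1:5,r2:Mul2,r3:5,r4:Add3
cycle 7: stall // r0:Mul1,r1:5,r2:Mul2,r3:5,r4:Add3
cycle 8: CDB Add3=0; stall // r0:Mul1,r1:5,r2:Mul2,r3:5,r4:0
cycle 9: CDB Mul1=25; issue MUL r0<-Mul1 // r0:Mul1,r1:5,r2:Mul2,r3:5,r4:0
cycle 10: issue ADD r2<-Add2 // r0:Mul1,r1:5,r2:Add2,r3:5,r4:0
cycle 11: CDB Add1=5; issue ADD r1<-Add1 // r0:Mul1,r1:Add1,r2:Add2,r3:5,r4:0
cycle 12: issue ADD r1<-Add3 // r0:Mul1,r1:Add3,r2:Add2,r3:5,r4:0
cycle 13: - // r0:Mul1,r1:Add3,r2:Add2,r3:5,r4:0
cycle 14: - // r0:Mul1,r1:Add3,r2:Add2,r3:5,r4:0
cycle 15: - // r0:Mul1,r1:Add3,r2:Add2,r3:5,r4:0
cycle 16: CDB Mul2=125 // r0:Mul1,r1:Add3,r2:Add2,r3:5,r4:0
cycle 17: - // r0:Mul1,r1:Add3,r2:Add2,r3:5,r4:0
cycle 18: - // r0:Mul1,r1:Add3,r2:Add2,r3:5,r4:0
cycle 19: - // r0:Mul1,r1:Add3,r2:Add2,r3:5,r4:0
cycle 20: - // r0:Mul1,r1:Add3,r2:Add2,r3:5,r4:0
cycle 21: CDB Mul1=0 // r0:0,r1:Add3,r2:Add2,r3:5,r4:0
cycle 22: - // r0:0,r1:Add3,r2:Add2,r3:5,r4:0
cycle 23: - // r0:0,r1:Add3,r2:Add2,r3:5,r4:0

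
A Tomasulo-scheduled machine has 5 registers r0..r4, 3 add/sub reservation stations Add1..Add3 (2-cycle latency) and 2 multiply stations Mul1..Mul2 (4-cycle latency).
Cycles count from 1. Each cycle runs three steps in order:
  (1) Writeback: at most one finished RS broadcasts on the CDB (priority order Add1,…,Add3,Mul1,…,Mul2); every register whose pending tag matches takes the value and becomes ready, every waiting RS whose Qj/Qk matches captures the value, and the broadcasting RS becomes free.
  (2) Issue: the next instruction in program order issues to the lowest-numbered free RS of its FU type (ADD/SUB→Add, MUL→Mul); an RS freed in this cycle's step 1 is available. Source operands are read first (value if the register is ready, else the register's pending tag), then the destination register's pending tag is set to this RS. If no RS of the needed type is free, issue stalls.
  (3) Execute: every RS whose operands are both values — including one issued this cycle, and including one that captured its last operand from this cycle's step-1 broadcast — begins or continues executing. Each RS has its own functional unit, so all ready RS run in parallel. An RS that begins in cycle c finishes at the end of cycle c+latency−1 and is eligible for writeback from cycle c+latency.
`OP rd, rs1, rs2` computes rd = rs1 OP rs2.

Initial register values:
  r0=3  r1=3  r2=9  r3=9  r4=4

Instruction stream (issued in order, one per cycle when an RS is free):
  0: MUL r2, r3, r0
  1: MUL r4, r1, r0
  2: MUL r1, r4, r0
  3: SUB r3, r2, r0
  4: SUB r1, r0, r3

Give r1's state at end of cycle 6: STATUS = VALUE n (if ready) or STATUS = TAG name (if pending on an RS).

STATUS = TAG Mul1

c1: issue MUL r2<-Mul1 | r0:3,r1:3,r2:Mul1,r3:9,r4:4
c2: issue MUL r4<-Mul2 | r0:3,r1:3,r2:Mul1,r3:9,r4:Mul2
c3: stall | r0:3,r1:3,r2:Mul1,r3:9,r4:Mul2
c4: stall | r0:3,r1:3,r2:Mul1,r3:9,r4:Mul2
c5: CDB Mul1=27; issue MUL r1<-Mul1 | r0:3,r1:Mul1,r2:27,r3:9,r4:Mul2
c6: CDB Mul2=9; issue SUB r3<-Add1 | r0:3,r1:Mul1,r2:27,r3:Add1,r4:9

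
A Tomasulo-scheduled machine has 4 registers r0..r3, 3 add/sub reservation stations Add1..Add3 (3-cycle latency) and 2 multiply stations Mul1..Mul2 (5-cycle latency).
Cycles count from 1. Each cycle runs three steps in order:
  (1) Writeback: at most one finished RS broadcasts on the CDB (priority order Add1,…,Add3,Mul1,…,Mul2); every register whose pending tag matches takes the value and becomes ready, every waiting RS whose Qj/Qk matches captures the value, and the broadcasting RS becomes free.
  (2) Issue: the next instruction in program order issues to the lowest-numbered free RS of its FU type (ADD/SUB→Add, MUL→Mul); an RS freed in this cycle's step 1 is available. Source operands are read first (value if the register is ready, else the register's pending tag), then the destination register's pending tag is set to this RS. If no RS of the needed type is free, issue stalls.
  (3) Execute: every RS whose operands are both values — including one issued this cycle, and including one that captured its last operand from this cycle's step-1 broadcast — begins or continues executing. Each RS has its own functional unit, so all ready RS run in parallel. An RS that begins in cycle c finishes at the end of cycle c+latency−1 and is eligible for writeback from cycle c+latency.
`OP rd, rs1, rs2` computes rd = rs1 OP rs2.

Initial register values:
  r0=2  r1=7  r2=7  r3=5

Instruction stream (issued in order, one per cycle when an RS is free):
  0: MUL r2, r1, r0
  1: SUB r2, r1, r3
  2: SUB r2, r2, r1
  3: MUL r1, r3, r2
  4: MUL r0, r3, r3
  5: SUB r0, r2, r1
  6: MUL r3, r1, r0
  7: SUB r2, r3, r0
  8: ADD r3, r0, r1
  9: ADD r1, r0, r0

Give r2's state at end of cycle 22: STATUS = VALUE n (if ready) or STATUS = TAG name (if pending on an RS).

STATUS = TAG Add2

  c1: issue MUL r2<-Mul1  regs: r0:2,r1:7,r2:Mul1,r3:5
  c2: issue SUB r2<-Add1  regs: r0:2,r1:7,r2:Add1,r3:5
  c3: issue SUB r2<-Add2  regs: r0:2,r1:7,r2:Add2,r3:5
  c4: issue MUL r1<-Mul2  regs: r0:2,r1:Mul2,r2:Add2,r3:5
  c5: CDB Add1=2; stall  regs: r0:2,r1:Mul2,r2:Add2,r3:5
  c6: CDB Mul1=14; issue MUL r0<-Mul1  regs: r0:Mul1,r1:Mul2,r2:Add2,r3:5
  c7: issue SUB r0<-Add1  regs: r0:Add1,r1:Mul2,r2:Add2,r3:5
  c8: CDB Add2=-5; stall  regs: r0:Add1,r1:Mul2,r2:-5,r3:5
  c9: stall  regs: r0:Add1,r1:Mul2,r2:-5,r3:5
  c10: stall  regs: r0:Add1,r1:Mul2,r2:-5,r3:5
  c11: CDB Mul1=25; issue MUL r3<-Mul1  regs: r0:Add1,r1:Mul2,r2:-5,r3:Mul1
  c12: issue SUB r2<-Add2  regs: r0:Add1,r1:Mul2,r2:Add2,r3:Mul1
  c13: CDB Mul2=-25; issue ADD r3<-Add3  regs: r0:Add1,r1:-25,r2:Add2,r3:Add3
  c14: stall  regs: r0:Add1,r1:-25,r2:Add2,r3:Add3
  c15: stall  regs: r0:Add1,r1:-25,r2:Add2,r3:Add3
  c16: CDB Add1=20; issue ADD r1<-Add1  regs: r0:20,r1:Add1,r2:Add2,r3:Add3
  c17: -  regs: r0:20,r1:Add1,r2:Add2,r3:Add3
  c18: -  regs: r0:20,r1:Add1,r2:Add2,r3:Add3
  c19: CDB Add1=40  regs: r0:20,r1:40,r2:Add2,r3:Add3
  c20: CDB Add3=-5  regs: r0:20,r1:40,r2:Add2,r3:-5
  c21: CDB Mul1=-500  regs: r0:20,r1:40,r2:Add2,r3:-5
  c22: -  regs: r0:20,r1:40,r2:Add2,r3:-5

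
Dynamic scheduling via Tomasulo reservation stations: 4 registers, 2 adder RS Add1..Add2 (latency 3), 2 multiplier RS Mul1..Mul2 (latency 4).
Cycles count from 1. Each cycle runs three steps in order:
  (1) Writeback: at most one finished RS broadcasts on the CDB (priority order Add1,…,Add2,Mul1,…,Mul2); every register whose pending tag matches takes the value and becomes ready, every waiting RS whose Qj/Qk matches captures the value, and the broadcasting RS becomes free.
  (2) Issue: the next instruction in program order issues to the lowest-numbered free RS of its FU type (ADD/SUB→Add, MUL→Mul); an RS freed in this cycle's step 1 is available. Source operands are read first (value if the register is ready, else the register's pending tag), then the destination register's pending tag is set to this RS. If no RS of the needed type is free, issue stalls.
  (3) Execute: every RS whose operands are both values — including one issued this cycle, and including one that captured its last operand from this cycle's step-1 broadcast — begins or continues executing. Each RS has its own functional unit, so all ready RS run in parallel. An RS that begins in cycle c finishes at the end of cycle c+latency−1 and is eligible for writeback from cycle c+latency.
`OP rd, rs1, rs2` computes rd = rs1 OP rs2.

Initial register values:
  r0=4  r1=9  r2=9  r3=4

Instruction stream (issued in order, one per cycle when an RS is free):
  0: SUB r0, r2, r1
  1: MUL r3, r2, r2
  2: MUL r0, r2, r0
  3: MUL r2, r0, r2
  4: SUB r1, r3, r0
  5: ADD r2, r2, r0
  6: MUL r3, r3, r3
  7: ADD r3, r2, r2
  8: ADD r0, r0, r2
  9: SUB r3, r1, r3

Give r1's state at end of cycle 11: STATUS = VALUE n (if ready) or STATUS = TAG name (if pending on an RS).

STATUS = VALUE 81

  c1: issue SUB r0<-Add1  regs: r0:Add1,r1:9,r2:9,r3:4
  c2: issue MUL r3<-Mul1  regs: r0:Add1,r1:9,r2:9,r3:Mul1
  c3: issue MUL r0<-Mul2  regs: r0:Mul2,r1:9,r2:9,r3:Mul1
  c4: CDB Add1=0; stall  regs: r0:Mul2,r1:9,r2:9,r3:Mul1
  c5: stall  regs: r0:Mul2,r1:9,r2:9,r3:Mul1
  c6: CDB Mul1=81; issue MUL r2<-Mul1  regs: r0:Mul2,r1:9,r2:Mul1,r3:81
  c7: issue SUB r1<-Add1  regs: r0:Mul2,r1:Add1,r2:Mul1,r3:81
  c8: CDB Mul2=0; issue ADD r2<-Add2  regs: r0:0,r1:Add1,r2:Add2,r3:81
  c9: issue MUL r3<-Mul2  regs: r0:0,r1:Add1,r2:Add2,r3:Mul2
  c10: stall  regs: r0:0,r1:Add1,r2:Add2,r3:Mul2
  c11: CDB Add1=81; issue ADD r3<-Add1  regs: r0:0,r1:81,r2:Add2,r3:Add1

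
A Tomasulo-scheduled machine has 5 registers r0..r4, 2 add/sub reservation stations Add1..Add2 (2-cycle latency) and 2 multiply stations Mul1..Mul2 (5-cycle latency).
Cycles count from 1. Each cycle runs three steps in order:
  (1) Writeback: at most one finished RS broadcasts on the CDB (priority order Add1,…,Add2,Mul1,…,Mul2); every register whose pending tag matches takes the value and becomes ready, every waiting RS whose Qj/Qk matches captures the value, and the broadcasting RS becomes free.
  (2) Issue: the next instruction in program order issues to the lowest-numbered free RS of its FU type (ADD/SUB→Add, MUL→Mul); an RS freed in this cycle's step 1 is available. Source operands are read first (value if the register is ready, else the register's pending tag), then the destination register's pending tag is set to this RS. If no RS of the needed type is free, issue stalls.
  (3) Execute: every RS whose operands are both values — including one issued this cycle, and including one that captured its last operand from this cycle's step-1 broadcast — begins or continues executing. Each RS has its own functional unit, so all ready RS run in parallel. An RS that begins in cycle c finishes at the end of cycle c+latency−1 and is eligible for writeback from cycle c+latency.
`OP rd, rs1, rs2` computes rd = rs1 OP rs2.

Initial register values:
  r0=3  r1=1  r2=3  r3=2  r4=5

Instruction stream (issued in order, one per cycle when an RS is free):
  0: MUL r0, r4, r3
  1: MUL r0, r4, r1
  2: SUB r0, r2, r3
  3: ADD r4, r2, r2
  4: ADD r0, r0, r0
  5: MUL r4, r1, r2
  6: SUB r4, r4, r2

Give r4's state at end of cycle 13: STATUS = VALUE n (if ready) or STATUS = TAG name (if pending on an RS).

c1: issue MUL r0<-Mul1 | r0:Mul1,r1:1,r2:3,r3:2,r4:5
c2: issue MUL r0<-Mul2 | r0:Mul2,r1:1,r2:3,r3:2,r4:5
c3: issue SUB r0<-Add1 | r0:Add1,r1:1,r2:3,r3:2,r4:5
c4: issue ADD r4<-Add2 | r0:Add1,r1:1,r2:3,r3:2,r4:Add2
c5: CDB Add1=1; issue ADD r0<-Add1 | r0:Add1,r1:1,r2:3,r3:2,r4:Add2
c6: CDB Add2=6; stall | r0:Add1,r1:1,r2:3,r3:2,r4:6
c7: CDB Add1=2; stall | r0:2,r1:1,r2:3,r3:2,r4:6
c8: CDB Mul1=10; issue MUL r4<-Mul1 | r0:2,r1:1,r2:3,r3:2,r4:Mul1
c9: CDB Mul2=5; issue SUB r4<-Add1 | r0:2,r1:1,r2:3,r3:2,r4:Add1
c10: - | r0:2,r1:1,r2:3,r3:2,r4:Add1
c11: - | r0:2,r1:1,r2:3,r3:2,r4:Add1
c12: - | r0:2,r1:1,r2:3,r3:2,r4:Add1
c13: CDB Mul1=3 | r0:2,r1:1,r2:3,r3:2,r4:Add1

STATUS = TAG Add1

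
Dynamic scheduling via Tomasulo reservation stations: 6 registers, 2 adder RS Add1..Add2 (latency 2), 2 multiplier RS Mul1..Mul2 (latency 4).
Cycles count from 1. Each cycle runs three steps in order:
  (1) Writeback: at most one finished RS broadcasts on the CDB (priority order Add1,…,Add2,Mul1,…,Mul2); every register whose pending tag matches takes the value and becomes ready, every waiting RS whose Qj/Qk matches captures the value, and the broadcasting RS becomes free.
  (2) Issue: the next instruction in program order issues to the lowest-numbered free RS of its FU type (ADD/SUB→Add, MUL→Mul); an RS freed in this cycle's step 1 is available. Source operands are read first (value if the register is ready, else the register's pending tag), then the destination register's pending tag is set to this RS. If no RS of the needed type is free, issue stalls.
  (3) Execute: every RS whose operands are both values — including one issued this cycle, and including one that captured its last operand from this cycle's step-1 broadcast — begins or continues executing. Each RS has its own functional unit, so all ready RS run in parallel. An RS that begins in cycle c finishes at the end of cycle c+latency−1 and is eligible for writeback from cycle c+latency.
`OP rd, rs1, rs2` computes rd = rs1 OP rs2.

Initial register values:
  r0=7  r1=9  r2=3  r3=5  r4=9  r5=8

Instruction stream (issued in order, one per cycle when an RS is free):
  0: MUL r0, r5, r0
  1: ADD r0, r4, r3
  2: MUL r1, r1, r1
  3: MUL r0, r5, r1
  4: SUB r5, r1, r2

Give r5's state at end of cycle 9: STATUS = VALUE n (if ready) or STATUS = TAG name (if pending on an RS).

STATUS = VALUE 78

  c1: issue MUL r0<-Mul1  regs: r0:Mul1,r1:9,r2:3,r3:5,r4:9,r5:8
  c2: issue ADD r0<-Add1  regs: r0:Add1,r1:9,r2:3,r3:5,r4:9,r5:8
  c3: issue MUL r1<-Mul2  regs: r0:Add1,r1:Mul2,r2:3,r3:5,r4:9,r5:8
  c4: CDB Add1=14; stall  regs: r0:14,r1:Mul2,r2:3,r3:5,r4:9,r5:8
  c5: CDB Mul1=56; issue MUL r0<-Mul1  regs: r0:Mul1,r1:Mul2,r2:3,r3:5,r4:9,r5:8
  c6: issue SUB r5<-Add1  regs: r0:Mul1,r1:Mul2,r2:3,r3:5,r4:9,r5:Add1
  c7: CDB Mul2=81  regs: r0:Mul1,r1:81,r2:3,r3:5,r4:9,r5:Add1
  c8: -  regs: r0:Mul1,r1:81,r2:3,r3:5,r4:9,r5:Add1
  c9: CDB Add1=78  regs: r0:Mul1,r1:81,r2:3,r3:5,r4:9,r5:78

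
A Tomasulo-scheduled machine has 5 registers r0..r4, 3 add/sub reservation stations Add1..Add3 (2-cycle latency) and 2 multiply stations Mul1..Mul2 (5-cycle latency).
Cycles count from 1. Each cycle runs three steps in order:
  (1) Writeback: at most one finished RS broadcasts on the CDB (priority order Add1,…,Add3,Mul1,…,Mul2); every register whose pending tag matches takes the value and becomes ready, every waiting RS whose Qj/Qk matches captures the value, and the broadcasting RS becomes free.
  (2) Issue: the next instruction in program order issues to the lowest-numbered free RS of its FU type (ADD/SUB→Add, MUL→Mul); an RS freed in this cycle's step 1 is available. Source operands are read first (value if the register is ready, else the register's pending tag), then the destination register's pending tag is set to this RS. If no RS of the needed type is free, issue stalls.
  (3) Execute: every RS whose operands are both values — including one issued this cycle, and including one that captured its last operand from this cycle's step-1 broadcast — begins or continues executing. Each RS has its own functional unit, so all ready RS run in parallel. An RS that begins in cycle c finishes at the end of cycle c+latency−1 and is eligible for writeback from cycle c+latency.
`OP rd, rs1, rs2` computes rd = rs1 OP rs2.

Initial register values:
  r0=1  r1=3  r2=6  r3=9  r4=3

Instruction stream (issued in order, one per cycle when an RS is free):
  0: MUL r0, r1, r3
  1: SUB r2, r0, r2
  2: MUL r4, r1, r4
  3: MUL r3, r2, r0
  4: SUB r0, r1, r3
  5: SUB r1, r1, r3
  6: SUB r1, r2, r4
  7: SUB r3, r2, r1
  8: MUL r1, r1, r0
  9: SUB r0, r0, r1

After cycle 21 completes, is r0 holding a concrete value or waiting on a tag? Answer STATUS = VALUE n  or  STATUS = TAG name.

c1: issue MUL r0<-Mul1 | r0:Mul1,r1:3,r2:6,r3:9,r4:3
c2: issue SUB r2<-Add1 | r0:Mul1,r1:3,r2:Add1,r3:9,r4:3
c3: issue MUL r4<-Mul2 | r0:Mul1,r1:3,r2:Add1,r3:9,r4:Mul2
c4: stall | r0:Mul1,r1:3,r2:Add1,r3:9,r4:Mul2
c5: stall | r0:Mul1,r1:3,r2:Add1,r3:9,r4:Mul2
c6: CDB Mul1=27; issue MUL r3<-Mul1 | r0:27,r1:3,r2:Add1,r3:Mul1,r4:Mul2
c7: issue SUB r0<-Add2 | r0:Add2,r1:3,r2:Add1,r3:Mul1,r4:Mul2
c8: CDB Add1=21; issue SUB r1<-Add1 | r0:Add2,r1:Add1,r2:21,r3:Mul1,r4:Mul2
c9: CDB Mul2=9; issue SUB r1<-Add3 | r0:Add2,r1:Add3,r2:21,r3:Mul1,r4:9
c10: stall | r0:Add2,r1:Add3,r2:21,r3:Mul1,r4:9
c11: CDB Add3=12; issue SUB r3<-Add3 | r0:Add2,r1:12,r2:21,r3:Add3,r4:9
c12: issue MUL r1<-Mul2 | r0:Add2,r1:Mul2,r2:21,r3:Add3,r4:9
c13: CDB Add3=9; issue SUB r0<-Add3 | r0:Add3,r1:Mul2,r2:21,r3:9,r4:9
c14: CDB Mul1=567 | r0:Add3,r1:Mul2,r2:21,r3:9,r4:9
c15: - | r0:Add3,r1:Mul2,r2:21,r3:9,r4:9
c16: CDB Add1=-564 | r0:Add3,r1:Mul2,r2:21,r3:9,r4:9
c17: CDB Add2=-564 | r0:Add3,r1:Mul2,r2:21,r3:9,r4:9
c18: - | r0:Add3,r1:Mul2,r2:21,r3:9,r4:9
c19: - | r0:Add3,r1:Mul2,r2:21,r3:9,r4:9
c20: - | r0:Add3,r1:Mul2,r2:21,r3:9,r4:9
c21: - | r0:Add3,r1:Mul2,r2:21,r3:9,r4:9

STATUS = TAG Add3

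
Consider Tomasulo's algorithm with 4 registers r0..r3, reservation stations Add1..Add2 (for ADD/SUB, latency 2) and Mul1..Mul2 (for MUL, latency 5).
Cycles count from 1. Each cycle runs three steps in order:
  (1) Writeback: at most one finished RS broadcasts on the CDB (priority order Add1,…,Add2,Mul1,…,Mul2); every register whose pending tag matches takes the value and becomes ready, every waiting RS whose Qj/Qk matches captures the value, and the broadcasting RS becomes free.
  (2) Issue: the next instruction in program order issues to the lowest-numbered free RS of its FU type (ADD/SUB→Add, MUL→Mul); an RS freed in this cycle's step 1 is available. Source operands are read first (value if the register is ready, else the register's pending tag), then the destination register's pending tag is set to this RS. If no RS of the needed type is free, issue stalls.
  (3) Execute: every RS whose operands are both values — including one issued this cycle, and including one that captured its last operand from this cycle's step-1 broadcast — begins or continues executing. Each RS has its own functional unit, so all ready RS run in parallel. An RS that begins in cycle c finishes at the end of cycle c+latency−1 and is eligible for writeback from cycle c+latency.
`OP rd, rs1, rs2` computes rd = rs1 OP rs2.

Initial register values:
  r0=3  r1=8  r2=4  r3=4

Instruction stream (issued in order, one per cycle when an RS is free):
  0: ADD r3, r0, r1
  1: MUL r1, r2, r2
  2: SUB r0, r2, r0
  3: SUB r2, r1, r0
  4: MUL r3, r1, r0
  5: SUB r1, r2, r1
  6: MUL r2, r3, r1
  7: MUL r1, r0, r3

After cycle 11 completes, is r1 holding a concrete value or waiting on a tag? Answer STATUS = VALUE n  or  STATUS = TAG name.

STATUS = VALUE -1

c1: issue ADD r3<-Add1 | r0:3,r1:8,r2:4,r3:Add1
c2: issue MUL r1<-Mul1 | r0:3,r1:Mul1,r2:4,r3:Add1
c3: CDB Add1=11; issue SUB r0<-Add1 | r0:Add1,r1:Mul1,r2:4,r3:11
c4: issue SUB r2<-Add2 | r0:Add1,r1:Mul1,r2:Add2,r3:11
c5: CDB Add1=1; issue MUL r3<-Mul2 | r0:1,r1:Mul1,r2:Add2,r3:Mul2
c6: issue SUB r1<-Add1 | r0:1,r1:Add1,r2:Add2,r3:Mul2
c7: CDB Mul1=16; issue MUL r2<-Mul1 | r0:1,r1:Add1,r2:Mul1,r3:Mul2
c8: stall | r0:1,r1:Add1,r2:Mul1,r3:Mul2
c9: CDB Add2=15; stall | r0:1,r1:Add1,r2:Mul1,r3:Mul2
c10: stall | r0:1,r1:Add1,r2:Mul1,r3:Mul2
c11: CDB Add1=-1; stall | r0:1,r1:-1,r2:Mul1,r3:Mul2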